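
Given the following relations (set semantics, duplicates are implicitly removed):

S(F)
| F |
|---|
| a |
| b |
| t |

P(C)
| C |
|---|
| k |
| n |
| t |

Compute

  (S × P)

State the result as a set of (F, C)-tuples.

{(a, k), (a, n), (a, t), (b, k), (b, n), (b, t), (t, k), (t, n), (t, t)}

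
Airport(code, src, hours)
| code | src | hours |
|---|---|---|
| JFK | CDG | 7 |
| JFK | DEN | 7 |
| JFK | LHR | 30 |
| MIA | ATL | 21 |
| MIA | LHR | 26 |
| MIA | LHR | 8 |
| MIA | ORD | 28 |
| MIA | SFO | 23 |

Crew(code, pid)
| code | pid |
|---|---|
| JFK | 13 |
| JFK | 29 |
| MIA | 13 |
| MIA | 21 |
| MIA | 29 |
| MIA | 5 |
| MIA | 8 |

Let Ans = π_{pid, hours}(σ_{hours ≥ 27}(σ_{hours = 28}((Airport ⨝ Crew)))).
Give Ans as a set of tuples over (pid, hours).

{(13, 28), (21, 28), (29, 28), (5, 28), (8, 28)}

Joining Airport and Crew on code yields {(JFK, CDG, 7, 13), (JFK, CDG, 7, 29), (JFK, DEN, 7, 13), (JFK, DEN, 7, 29), (JFK, LHR, 30, 13), (JFK, LHR, 30, 29), (MIA, ATL, 21, 13), (MIA, ATL, 21, 21), (MIA, ATL, 21, 29), (MIA, ATL, 21, 5), (MIA, ATL, 21, 8), (MIA, LHR, 26, 13), (MIA, LHR, 26, 21), (MIA, LHR, 26, 29), (MIA, LHR, 26, 5), (MIA, LHR, 26, 8), (MIA, LHR, 8, 13), (MIA, LHR, 8, 21), (MIA, LHR, 8, 29), (MIA, LHR, 8, 5), (MIA, LHR, 8, 8), (MIA, ORD, 28, 13), (MIA, ORD, 28, 21), (MIA, ORD, 28, 29), (MIA, ORD, 28, 5), (MIA, ORD, 28, 8), (MIA, SFO, 23, 13), (MIA, SFO, 23, 21), (MIA, SFO, 23, 29), (MIA, SFO, 23, 5), (MIA, SFO, 23, 8)}.
σ[hours = 28]: keep tuples satisfying hours = 28 → {(MIA, ORD, 28, 13), (MIA, ORD, 28, 21), (MIA, ORD, 28, 29), (MIA, ORD, 28, 5), (MIA, ORD, 28, 8)}
σ[hours ≥ 27]: keep tuples satisfying hours ≥ 27 → {(MIA, ORD, 28, 13), (MIA, ORD, 28, 21), (MIA, ORD, 28, 29), (MIA, ORD, 28, 5), (MIA, ORD, 28, 8)}
π_{pid, hours} gives {(13, 28), (21, 28), (29, 28), (5, 28), (8, 28)}.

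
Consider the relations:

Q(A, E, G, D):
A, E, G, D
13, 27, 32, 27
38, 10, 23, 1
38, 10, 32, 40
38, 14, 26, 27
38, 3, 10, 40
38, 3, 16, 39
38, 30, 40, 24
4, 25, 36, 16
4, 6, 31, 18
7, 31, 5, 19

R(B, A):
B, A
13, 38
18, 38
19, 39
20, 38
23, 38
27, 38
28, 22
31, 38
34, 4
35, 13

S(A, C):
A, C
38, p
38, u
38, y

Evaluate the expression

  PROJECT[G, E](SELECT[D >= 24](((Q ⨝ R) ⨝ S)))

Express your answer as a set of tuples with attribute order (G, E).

{(10, 3), (16, 3), (26, 14), (32, 10), (40, 30)}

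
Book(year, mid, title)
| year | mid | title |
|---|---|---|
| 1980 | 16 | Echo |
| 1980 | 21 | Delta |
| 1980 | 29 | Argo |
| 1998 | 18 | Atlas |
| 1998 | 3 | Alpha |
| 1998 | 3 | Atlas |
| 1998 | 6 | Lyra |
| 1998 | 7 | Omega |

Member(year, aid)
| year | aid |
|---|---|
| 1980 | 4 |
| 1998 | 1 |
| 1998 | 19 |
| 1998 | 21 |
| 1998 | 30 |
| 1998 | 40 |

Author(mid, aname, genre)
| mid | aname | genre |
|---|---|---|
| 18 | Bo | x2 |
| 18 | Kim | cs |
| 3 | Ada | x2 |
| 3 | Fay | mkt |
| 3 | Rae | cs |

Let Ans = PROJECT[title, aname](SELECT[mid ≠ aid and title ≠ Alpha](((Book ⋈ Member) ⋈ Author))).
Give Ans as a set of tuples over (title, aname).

{(Atlas, Ada), (Atlas, Bo), (Atlas, Fay), (Atlas, Kim), (Atlas, Rae)}

Natural join on year: {(1980, 16, Echo, 4), (1980, 21, Delta, 4), (1980, 29, Argo, 4), (1998, 18, Atlas, 1), (1998, 18, Atlas, 19), (1998, 18, Atlas, 21), (1998, 18, Atlas, 30), (1998, 18, Atlas, 40), (1998, 3, Alpha, 1), (1998, 3, Alpha, 19), (1998, 3, Alpha, 21), (1998, 3, Alpha, 30), (1998, 3, Alpha, 40), (1998, 3, Atlas, 1), (1998, 3, Atlas, 19), (1998, 3, Atlas, 21), (1998, 3, Atlas, 30), (1998, 3, Atlas, 40), (1998, 6, Lyra, 1), (1998, 6, Lyra, 19), (1998, 6, Lyra, 21), (1998, 6, Lyra, 30), (1998, 6, Lyra, 40), (1998, 7, Omega, 1), (1998, 7, Omega, 19), (1998, 7, Omega, 21), (1998, 7, Omega, 30), (1998, 7, Omega, 40)}
Natural join on mid: {(1998, 18, Atlas, 1, Bo, x2), (1998, 18, Atlas, 1, Kim, cs), (1998, 18, Atlas, 19, Bo, x2), (1998, 18, Atlas, 19, Kim, cs), (1998, 18, Atlas, 21, Bo, x2), (1998, 18, Atlas, 21, Kim, cs), (1998, 18, Atlas, 30, Bo, x2), (1998, 18, Atlas, 30, Kim, cs), (1998, 18, Atlas, 40, Bo, x2), (1998, 18, Atlas, 40, Kim, cs), (1998, 3, Alpha, 1, Ada, x2), (1998, 3, Alpha, 1, Fay, mkt), (1998, 3, Alpha, 1, Rae, cs), (1998, 3, Alpha, 19, Ada, x2), (1998, 3, Alpha, 19, Fay, mkt), (1998, 3, Alpha, 19, Rae, cs), (1998, 3, Alpha, 21, Ada, x2), (1998, 3, Alpha, 21, Fay, mkt), (1998, 3, Alpha, 21, Rae, cs), (1998, 3, Alpha, 30, Ada, x2), (1998, 3, Alpha, 30, Fay, mkt), (1998, 3, Alpha, 30, Rae, cs), (1998, 3, Alpha, 40, Ada, x2), (1998, 3, Alpha, 40, Fay, mkt), (1998, 3, Alpha, 40, Rae, cs), (1998, 3, Atlas, 1, Ada, x2), (1998, 3, Atlas, 1, Fay, mkt), (1998, 3, Atlas, 1, Rae, cs), (1998, 3, Atlas, 19, Ada, x2), (1998, 3, Atlas, 19, Fay, mkt), (1998, 3, Atlas, 19, Rae, cs), (1998, 3, Atlas, 21, Ada, x2), (1998, 3, Atlas, 21, Fay, mkt), (1998, 3, Atlas, 21, Rae, cs), (1998, 3, Atlas, 30, Ada, x2), (1998, 3, Atlas, 30, Fay, mkt), (1998, 3, Atlas, 30, Rae, cs), (1998, 3, Atlas, 40, Ada, x2), (1998, 3, Atlas, 40, Fay, mkt), (1998, 3, Atlas, 40, Rae, cs)}
Filtering on mid ≠ aid and title ≠ Alpha leaves {(1998, 18, Atlas, 1, Bo, x2), (1998, 18, Atlas, 1, Kim, cs), (1998, 18, Atlas, 19, Bo, x2), (1998, 18, Atlas, 19, Kim, cs), (1998, 18, Atlas, 21, Bo, x2), (1998, 18, Atlas, 21, Kim, cs), (1998, 18, Atlas, 30, Bo, x2), (1998, 18, Atlas, 30, Kim, cs), (1998, 18, Atlas, 40, Bo, x2), (1998, 18, Atlas, 40, Kim, cs), (1998, 3, Atlas, 1, Ada, x2), (1998, 3, Atlas, 1, Fay, mkt), (1998, 3, Atlas, 1, Rae, cs), (1998, 3, Atlas, 19, Ada, x2), (1998, 3, Atlas, 19, Fay, mkt), (1998, 3, Atlas, 19, Rae, cs), (1998, 3, Atlas, 21, Ada, x2), (1998, 3, Atlas, 21, Fay, mkt), (1998, 3, Atlas, 21, Rae, cs), (1998, 3, Atlas, 30, Ada, x2), (1998, 3, Atlas, 30, Fay, mkt), (1998, 3, Atlas, 30, Rae, cs), (1998, 3, Atlas, 40, Ada, x2), (1998, 3, Atlas, 40, Fay, mkt), (1998, 3, Atlas, 40, Rae, cs)}.
π[title, aname]: project onto (title, aname) (20 duplicate(s) eliminated) → {(Atlas, Ada), (Atlas, Bo), (Atlas, Fay), (Atlas, Kim), (Atlas, Rae)}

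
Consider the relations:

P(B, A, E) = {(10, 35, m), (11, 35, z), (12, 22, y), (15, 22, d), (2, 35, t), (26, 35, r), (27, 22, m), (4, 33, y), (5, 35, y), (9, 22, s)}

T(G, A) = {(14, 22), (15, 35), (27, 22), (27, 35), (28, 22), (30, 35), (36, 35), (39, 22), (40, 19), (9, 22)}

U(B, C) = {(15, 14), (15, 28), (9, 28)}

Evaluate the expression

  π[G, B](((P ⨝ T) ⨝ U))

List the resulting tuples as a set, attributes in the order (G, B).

{(14, 15), (14, 9), (27, 15), (27, 9), (28, 15), (28, 9), (39, 15), (39, 9), (9, 15), (9, 9)}

Natural join on A: {(10, 35, m, 15), (10, 35, m, 27), (10, 35, m, 30), (10, 35, m, 36), (11, 35, z, 15), (11, 35, z, 27), (11, 35, z, 30), (11, 35, z, 36), (12, 22, y, 14), (12, 22, y, 27), (12, 22, y, 28), (12, 22, y, 39), (12, 22, y, 9), (15, 22, d, 14), (15, 22, d, 27), (15, 22, d, 28), (15, 22, d, 39), (15, 22, d, 9), (2, 35, t, 15), (2, 35, t, 27), (2, 35, t, 30), (2, 35, t, 36), (26, 35, r, 15), (26, 35, r, 27), (26, 35, r, 30), (26, 35, r, 36), (27, 22, m, 14), (27, 22, m, 27), (27, 22, m, 28), (27, 22, m, 39), (27, 22, m, 9), (5, 35, y, 15), (5, 35, y, 27), (5, 35, y, 30), (5, 35, y, 36), (9, 22, s, 14), (9, 22, s, 27), (9, 22, s, 28), (9, 22, s, 39), (9, 22, s, 9)}
Natural join on B: {(15, 22, d, 14, 14), (15, 22, d, 14, 28), (15, 22, d, 27, 14), (15, 22, d, 27, 28), (15, 22, d, 28, 14), (15, 22, d, 28, 28), (15, 22, d, 39, 14), (15, 22, d, 39, 28), (15, 22, d, 9, 14), (15, 22, d, 9, 28), (9, 22, s, 14, 28), (9, 22, s, 27, 28), (9, 22, s, 28, 28), (9, 22, s, 39, 28), (9, 22, s, 9, 28)}
Keep only column(s) G, B (5 duplicate(s) eliminated): {(14, 15), (14, 9), (27, 15), (27, 9), (28, 15), (28, 9), (39, 15), (39, 9), (9, 15), (9, 9)}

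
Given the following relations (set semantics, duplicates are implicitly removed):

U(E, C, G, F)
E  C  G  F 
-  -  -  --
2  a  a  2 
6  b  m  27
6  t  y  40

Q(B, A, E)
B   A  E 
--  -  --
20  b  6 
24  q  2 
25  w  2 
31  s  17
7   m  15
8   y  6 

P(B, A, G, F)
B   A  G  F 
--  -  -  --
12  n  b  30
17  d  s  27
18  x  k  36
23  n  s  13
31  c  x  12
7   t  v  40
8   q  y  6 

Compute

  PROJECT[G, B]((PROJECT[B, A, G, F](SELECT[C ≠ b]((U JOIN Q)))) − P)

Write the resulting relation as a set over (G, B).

{(a, 24), (a, 25), (y, 20), (y, 8)}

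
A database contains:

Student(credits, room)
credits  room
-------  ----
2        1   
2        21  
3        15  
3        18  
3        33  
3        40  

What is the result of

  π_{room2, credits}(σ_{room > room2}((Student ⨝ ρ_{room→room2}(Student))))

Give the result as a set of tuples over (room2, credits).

{(1, 2), (15, 3), (18, 3), (33, 3)}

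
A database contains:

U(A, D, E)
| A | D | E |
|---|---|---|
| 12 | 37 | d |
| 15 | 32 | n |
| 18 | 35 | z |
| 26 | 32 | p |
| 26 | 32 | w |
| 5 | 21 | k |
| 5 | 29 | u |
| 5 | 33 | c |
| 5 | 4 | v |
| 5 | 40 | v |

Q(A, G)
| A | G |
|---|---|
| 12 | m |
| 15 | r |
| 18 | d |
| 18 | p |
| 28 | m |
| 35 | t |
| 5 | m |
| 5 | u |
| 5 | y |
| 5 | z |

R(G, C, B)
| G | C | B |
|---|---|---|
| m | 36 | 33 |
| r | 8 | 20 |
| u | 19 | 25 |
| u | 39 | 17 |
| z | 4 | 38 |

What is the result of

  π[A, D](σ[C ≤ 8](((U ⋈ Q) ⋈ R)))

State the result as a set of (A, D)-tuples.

U ⋈ Q (natural join on A): {(12, 37, d, m), (15, 32, n, r), (18, 35, z, d), (18, 35, z, p), (5, 21, k, m), (5, 21, k, u), (5, 21, k, y), (5, 21, k, z), (5, 29, u, m), (5, 29, u, u), (5, 29, u, y), (5, 29, u, z), (5, 33, c, m), (5, 33, c, u), (5, 33, c, y), (5, 33, c, z), (5, 4, v, m), (5, 4, v, u), (5, 4, v, y), (5, 4, v, z), (5, 40, v, m), (5, 40, v, u), (5, 40, v, y), (5, 40, v, z)}
(U ⋈ Q) ⋈ R (natural join on G): {(12, 37, d, m, 36, 33), (15, 32, n, r, 8, 20), (5, 21, k, m, 36, 33), (5, 21, k, u, 19, 25), (5, 21, k, u, 39, 17), (5, 21, k, z, 4, 38), (5, 29, u, m, 36, 33), (5, 29, u, u, 19, 25), (5, 29, u, u, 39, 17), (5, 29, u, z, 4, 38), (5, 33, c, m, 36, 33), (5, 33, c, u, 19, 25), (5, 33, c, u, 39, 17), (5, 33, c, z, 4, 38), (5, 4, v, m, 36, 33), (5, 4, v, u, 19, 25), (5, 4, v, u, 39, 17), (5, 4, v, z, 4, 38), (5, 40, v, m, 36, 33), (5, 40, v, u, 19, 25), (5, 40, v, u, 39, 17), (5, 40, v, z, 4, 38)}
Apply σ_{C ≤ 8}; surviving tuples: {(15, 32, n, r, 8, 20), (5, 21, k, z, 4, 38), (5, 29, u, z, 4, 38), (5, 33, c, z, 4, 38), (5, 4, v, z, 4, 38), (5, 40, v, z, 4, 38)}
Projecting to A, D: {(15, 32), (5, 21), (5, 29), (5, 33), (5, 4), (5, 40)}

{(15, 32), (5, 21), (5, 29), (5, 33), (5, 4), (5, 40)}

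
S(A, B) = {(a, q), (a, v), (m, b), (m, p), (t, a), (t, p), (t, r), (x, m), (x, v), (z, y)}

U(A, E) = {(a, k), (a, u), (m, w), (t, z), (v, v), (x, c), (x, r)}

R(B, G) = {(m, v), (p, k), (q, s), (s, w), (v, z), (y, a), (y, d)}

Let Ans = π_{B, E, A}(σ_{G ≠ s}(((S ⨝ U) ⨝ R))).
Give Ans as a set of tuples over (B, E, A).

S ⋈ U (natural join on A): {(a, q, k), (a, q, u), (a, v, k), (a, v, u), (m, b, w), (m, p, w), (t, a, z), (t, p, z), (t, r, z), (x, m, c), (x, m, r), (x, v, c), (x, v, r)}
(S ⨝ U) ⋈ R (natural join on B): {(a, q, k, s), (a, q, u, s), (a, v, k, z), (a, v, u, z), (m, p, w, k), (t, p, z, k), (x, m, c, v), (x, m, r, v), (x, v, c, z), (x, v, r, z)}
σ[G ≠ s]: keep tuples satisfying G ≠ s → {(a, v, k, z), (a, v, u, z), (m, p, w, k), (t, p, z, k), (x, m, c, v), (x, m, r, v), (x, v, c, z), (x, v, r, z)}
π_{B, E, A} gives {(m, c, x), (m, r, x), (p, w, m), (p, z, t), (v, c, x), (v, k, a), (v, r, x), (v, u, a)}.

{(m, c, x), (m, r, x), (p, w, m), (p, z, t), (v, c, x), (v, k, a), (v, r, x), (v, u, a)}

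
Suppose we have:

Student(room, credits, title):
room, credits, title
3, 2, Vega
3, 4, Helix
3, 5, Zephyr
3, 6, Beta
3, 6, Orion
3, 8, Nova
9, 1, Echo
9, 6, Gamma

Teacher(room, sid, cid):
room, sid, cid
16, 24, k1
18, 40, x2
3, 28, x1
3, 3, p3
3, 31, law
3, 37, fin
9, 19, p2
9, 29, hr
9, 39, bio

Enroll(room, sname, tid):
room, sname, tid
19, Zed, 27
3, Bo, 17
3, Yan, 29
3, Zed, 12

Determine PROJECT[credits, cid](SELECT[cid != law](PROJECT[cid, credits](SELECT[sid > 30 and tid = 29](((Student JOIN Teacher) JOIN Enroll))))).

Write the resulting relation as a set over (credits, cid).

{(2, fin), (4, fin), (5, fin), (6, fin), (8, fin)}

Student ⋈ Teacher (natural join on room): {(3, 2, Vega, 28, x1), (3, 2, Vega, 3, p3), (3, 2, Vega, 31, law), (3, 2, Vega, 37, fin), (3, 4, Helix, 28, x1), (3, 4, Helix, 3, p3), (3, 4, Helix, 31, law), (3, 4, Helix, 37, fin), (3, 5, Zephyr, 28, x1), (3, 5, Zephyr, 3, p3), (3, 5, Zephyr, 31, law), (3, 5, Zephyr, 37, fin), (3, 6, Beta, 28, x1), (3, 6, Beta, 3, p3), (3, 6, Beta, 31, law), (3, 6, Beta, 37, fin), (3, 6, Orion, 28, x1), (3, 6, Orion, 3, p3), (3, 6, Orion, 31, law), (3, 6, Orion, 37, fin), (3, 8, Nova, 28, x1), (3, 8, Nova, 3, p3), (3, 8, Nova, 31, law), (3, 8, Nova, 37, fin), (9, 1, Echo, 19, p2), (9, 1, Echo, 29, hr), (9, 1, Echo, 39, bio), (9, 6, Gamma, 19, p2), (9, 6, Gamma, 29, hr), (9, 6, Gamma, 39, bio)}
(Student JOIN Teacher) ⋈ Enroll (natural join on room): {(3, 2, Vega, 28, x1, Bo, 17), (3, 2, Vega, 28, x1, Yan, 29), (3, 2, Vega, 28, x1, Zed, 12), (3, 2, Vega, 3, p3, Bo, 17), (3, 2, Vega, 3, p3, Yan, 29), (3, 2, Vega, 3, p3, Zed, 12), (3, 2, Vega, 31, law, Bo, 17), (3, 2, Vega, 31, law, Yan, 29), (3, 2, Vega, 31, law, Zed, 12), (3, 2, Vega, 37, fin, Bo, 17), (3, 2, Vega, 37, fin, Yan, 29), (3, 2, Vega, 37, fin, Zed, 12), (3, 4, Helix, 28, x1, Bo, 17), (3, 4, Helix, 28, x1, Yan, 29), (3, 4, Helix, 28, x1, Zed, 12), (3, 4, Helix, 3, p3, Bo, 17), (3, 4, Helix, 3, p3, Yan, 29), (3, 4, Helix, 3, p3, Zed, 12), (3, 4, Helix, 31, law, Bo, 17), (3, 4, Helix, 31, law, Yan, 29), (3, 4, Helix, 31, law, Zed, 12), (3, 4, Helix, 37, fin, Bo, 17), (3, 4, Helix, 37, fin, Yan, 29), (3, 4, Helix, 37, fin, Zed, 12), (3, 5, Zephyr, 28, x1, Bo, 17), (3, 5, Zephyr, 28, x1, Yan, 29), (3, 5, Zephyr, 28, x1, Zed, 12), (3, 5, Zephyr, 3, p3, Bo, 17), (3, 5, Zephyr, 3, p3, Yan, 29), (3, 5, Zephyr, 3, p3, Zed, 12), (3, 5, Zephyr, 31, law, Bo, 17), (3, 5, Zephyr, 31, law, Yan, 29), (3, 5, Zephyr, 31, law, Zed, 12), (3, 5, Zephyr, 37, fin, Bo, 17), (3, 5, Zephyr, 37, fin, Yan, 29), (3, 5, Zephyr, 37, fin, Zed, 12), (3, 6, Beta, 28, x1, Bo, 17), (3, 6, Beta, 28, x1, Yan, 29), (3, 6, Beta, 28, x1, Zed, 12), (3, 6, Beta, 3, p3, Bo, 17), (3, 6, Beta, 3, p3, Yan, 29), (3, 6, Beta, 3, p3, Zed, 12), (3, 6, Beta, 31, law, Bo, 17), (3, 6, Beta, 31, law, Yan, 29), (3, 6, Beta, 31, law, Zed, 12), (3, 6, Beta, 37, fin, Bo, 17), (3, 6, Beta, 37, fin, Yan, 29), (3, 6, Beta, 37, fin, Zed, 12), (3, 6, Orion, 28, x1, Bo, 17), (3, 6, Orion, 28, x1, Yan, 29), (3, 6, Orion, 28, x1, Zed, 12), (3, 6, Orion, 3, p3, Bo, 17), (3, 6, Orion, 3, p3, Yan, 29), (3, 6, Orion, 3, p3, Zed, 12), (3, 6, Orion, 31, law, Bo, 17), (3, 6, Orion, 31, law, Yan, 29), (3, 6, Orion, 31, law, Zed, 12), (3, 6, Orion, 37, fin, Bo, 17), (3, 6, Orion, 37, fin, Yan, 29), (3, 6, Orion, 37, fin, Zed, 12), (3, 8, Nova, 28, x1, Bo, 17), (3, 8, Nova, 28, x1, Yan, 29), (3, 8, Nova, 28, x1, Zed, 12), (3, 8, Nova, 3, p3, Bo, 17), (3, 8, Nova, 3, p3, Yan, 29), (3, 8, Nova, 3, p3, Zed, 12), (3, 8, Nova, 31, law, Bo, 17), (3, 8, Nova, 31, law, Yan, 29), (3, 8, Nova, 31, law, Zed, 12), (3, 8, Nova, 37, fin, Bo, 17), (3, 8, Nova, 37, fin, Yan, 29), (3, 8, Nova, 37, fin, Zed, 12)}
σ[sid > 30 and tid = 29]: keep tuples satisfying sid > 30 and tid = 29 → {(3, 2, Vega, 31, law, Yan, 29), (3, 2, Vega, 37, fin, Yan, 29), (3, 4, Helix, 31, law, Yan, 29), (3, 4, Helix, 37, fin, Yan, 29), (3, 5, Zephyr, 31, law, Yan, 29), (3, 5, Zephyr, 37, fin, Yan, 29), (3, 6, Beta, 31, law, Yan, 29), (3, 6, Beta, 37, fin, Yan, 29), (3, 6, Orion, 31, law, Yan, 29), (3, 6, Orion, 37, fin, Yan, 29), (3, 8, Nova, 31, law, Yan, 29), (3, 8, Nova, 37, fin, Yan, 29)}
Keep only column(s) cid, credits (2 duplicate(s) eliminated): {(fin, 2), (fin, 4), (fin, 5), (fin, 6), (fin, 8), (law, 2), (law, 4), (law, 5), (law, 6), (law, 8)}
σ[cid != law]: keep tuples satisfying cid != law → {(fin, 2), (fin, 4), (fin, 5), (fin, 6), (fin, 8)}
Keep only column(s) credits, cid: {(2, fin), (4, fin), (5, fin), (6, fin), (8, fin)}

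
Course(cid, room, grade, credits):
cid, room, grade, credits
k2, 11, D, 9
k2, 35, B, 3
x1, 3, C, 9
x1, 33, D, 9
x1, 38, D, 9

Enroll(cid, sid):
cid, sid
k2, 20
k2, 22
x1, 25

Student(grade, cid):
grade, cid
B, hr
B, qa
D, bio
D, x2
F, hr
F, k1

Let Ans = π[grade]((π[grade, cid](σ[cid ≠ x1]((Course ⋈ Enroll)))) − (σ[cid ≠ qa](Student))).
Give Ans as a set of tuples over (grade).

Joining Course and Enroll on cid yields {(k2, 11, D, 9, 20), (k2, 11, D, 9, 22), (k2, 35, B, 3, 20), (k2, 35, B, 3, 22), (x1, 3, C, 9, 25), (x1, 33, D, 9, 25), (x1, 38, D, 9, 25)}.
Selection cid ≠ x1: {(k2, 11, D, 9, 20), (k2, 11, D, 9, 22), (k2, 35, B, 3, 20), (k2, 35, B, 3, 22)}
π_{grade, cid} gives {(B, k2), (D, k2)} (2 duplicate(s) eliminated).
Selection cid ≠ qa: {(B, hr), (D, bio), (D, x2), (F, hr), (F, k1)}
Taking the difference: {(B, k2), (D, k2)}
π_{grade} gives {B, D}.

{B, D}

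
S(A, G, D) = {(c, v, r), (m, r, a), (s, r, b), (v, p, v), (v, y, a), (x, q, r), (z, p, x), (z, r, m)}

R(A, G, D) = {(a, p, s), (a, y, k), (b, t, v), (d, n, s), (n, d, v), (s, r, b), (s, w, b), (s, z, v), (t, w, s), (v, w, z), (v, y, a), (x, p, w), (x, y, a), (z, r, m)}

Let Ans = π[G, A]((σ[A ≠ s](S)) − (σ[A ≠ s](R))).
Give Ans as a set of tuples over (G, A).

Apply σ_{A ≠ s}; surviving tuples: {(c, v, r), (m, r, a), (v, p, v), (v, y, a), (x, q, r), (z, p, x), (z, r, m)}
Apply σ_{A ≠ s}; surviving tuples: {(a, p, s), (a, y, k), (b, t, v), (d, n, s), (n, d, v), (t, w, s), (v, w, z), (v, y, a), (x, p, w), (x, y, a), (z, r, m)}
Set difference of the two operands is {(c, v, r), (m, r, a), (v, p, v), (x, q, r), (z, p, x)}.
π[G, A]: project onto (G, A) → {(p, v), (p, z), (q, x), (r, m), (v, c)}

{(p, v), (p, z), (q, x), (r, m), (v, c)}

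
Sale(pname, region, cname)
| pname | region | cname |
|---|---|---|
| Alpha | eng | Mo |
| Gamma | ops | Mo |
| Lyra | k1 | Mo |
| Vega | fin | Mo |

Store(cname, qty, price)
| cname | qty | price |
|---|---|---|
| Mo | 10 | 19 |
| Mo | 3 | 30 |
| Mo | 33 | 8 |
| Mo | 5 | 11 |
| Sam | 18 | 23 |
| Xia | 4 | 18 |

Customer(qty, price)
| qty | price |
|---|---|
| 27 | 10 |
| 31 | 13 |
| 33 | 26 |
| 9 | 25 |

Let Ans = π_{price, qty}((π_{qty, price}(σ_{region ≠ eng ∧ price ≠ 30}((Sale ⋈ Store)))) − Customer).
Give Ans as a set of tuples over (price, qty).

{(11, 5), (19, 10), (8, 33)}

Sale ⋈ Store (natural join on cname): {(Alpha, eng, Mo, 10, 19), (Alpha, eng, Mo, 3, 30), (Alpha, eng, Mo, 33, 8), (Alpha, eng, Mo, 5, 11), (Gamma, ops, Mo, 10, 19), (Gamma, ops, Mo, 3, 30), (Gamma, ops, Mo, 33, 8), (Gamma, ops, Mo, 5, 11), (Lyra, k1, Mo, 10, 19), (Lyra, k1, Mo, 3, 30), (Lyra, k1, Mo, 33, 8), (Lyra, k1, Mo, 5, 11), (Vega, fin, Mo, 10, 19), (Vega, fin, Mo, 3, 30), (Vega, fin, Mo, 33, 8), (Vega, fin, Mo, 5, 11)}
Filtering on region ≠ eng ∧ price ≠ 30 leaves {(Gamma, ops, Mo, 10, 19), (Gamma, ops, Mo, 33, 8), (Gamma, ops, Mo, 5, 11), (Lyra, k1, Mo, 10, 19), (Lyra, k1, Mo, 33, 8), (Lyra, k1, Mo, 5, 11), (Vega, fin, Mo, 10, 19), (Vega, fin, Mo, 33, 8), (Vega, fin, Mo, 5, 11)}.
Keep only column(s) qty, price (6 duplicate(s) eliminated): {(10, 19), (33, 8), (5, 11)}
Taking the difference: {(10, 19), (33, 8), (5, 11)}
Keep only column(s) price, qty: {(11, 5), (19, 10), (8, 33)}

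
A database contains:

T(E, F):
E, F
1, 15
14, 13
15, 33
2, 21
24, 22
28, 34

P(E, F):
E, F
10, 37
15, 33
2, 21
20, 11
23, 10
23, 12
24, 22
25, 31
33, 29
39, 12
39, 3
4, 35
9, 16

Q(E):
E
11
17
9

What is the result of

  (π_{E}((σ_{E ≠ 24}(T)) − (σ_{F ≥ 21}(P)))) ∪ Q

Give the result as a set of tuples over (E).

{1, 11, 14, 17, 28, 9}

Apply σ_{E ≠ 24}; surviving tuples: {(1, 15), (14, 13), (15, 33), (2, 21), (28, 34)}
Apply σ_{F ≥ 21}; surviving tuples: {(10, 37), (15, 33), (2, 21), (24, 22), (25, 31), (33, 29), (4, 35)}
Difference: {(1, 15), (14, 13), (15, 33), (2, 21), (28, 34)} with {(10, 37), (15, 33), (2, 21), (24, 22), (25, 31), (33, 29), (4, 35)} → {(1, 15), (14, 13), (28, 34)}
π[E]: project onto (E) → {1, 14, 28}
Union: {1, 14, 28} with {11, 17, 9} → {1, 11, 14, 17, 28, 9}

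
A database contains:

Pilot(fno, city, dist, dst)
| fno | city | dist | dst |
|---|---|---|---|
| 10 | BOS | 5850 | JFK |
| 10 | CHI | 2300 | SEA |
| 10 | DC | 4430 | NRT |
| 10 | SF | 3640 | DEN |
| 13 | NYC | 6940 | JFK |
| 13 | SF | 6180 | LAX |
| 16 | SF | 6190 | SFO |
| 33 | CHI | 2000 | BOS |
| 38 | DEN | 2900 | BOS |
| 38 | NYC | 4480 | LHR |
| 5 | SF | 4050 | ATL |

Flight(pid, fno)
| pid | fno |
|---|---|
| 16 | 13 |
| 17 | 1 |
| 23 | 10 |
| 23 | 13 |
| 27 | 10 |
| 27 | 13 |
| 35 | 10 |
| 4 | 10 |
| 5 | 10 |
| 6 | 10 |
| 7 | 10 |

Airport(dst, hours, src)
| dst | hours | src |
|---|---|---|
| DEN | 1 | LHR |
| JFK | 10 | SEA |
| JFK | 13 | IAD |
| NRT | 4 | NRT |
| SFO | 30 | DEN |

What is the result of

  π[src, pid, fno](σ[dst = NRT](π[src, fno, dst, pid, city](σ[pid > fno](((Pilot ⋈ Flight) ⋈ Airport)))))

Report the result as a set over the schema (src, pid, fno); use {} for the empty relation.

{(NRT, 23, 10), (NRT, 27, 10), (NRT, 35, 10)}

Joining Pilot and Flight on fno yields {(10, BOS, 5850, JFK, 23), (10, BOS, 5850, JFK, 27), (10, BOS, 5850, JFK, 35), (10, BOS, 5850, JFK, 4), (10, BOS, 5850, JFK, 5), (10, BOS, 5850, JFK, 6), (10, BOS, 5850, JFK, 7), (10, CHI, 2300, SEA, 23), (10, CHI, 2300, SEA, 27), (10, CHI, 2300, SEA, 35), (10, CHI, 2300, SEA, 4), (10, CHI, 2300, SEA, 5), (10, CHI, 2300, SEA, 6), (10, CHI, 2300, SEA, 7), (10, DC, 4430, NRT, 23), (10, DC, 4430, NRT, 27), (10, DC, 4430, NRT, 35), (10, DC, 4430, NRT, 4), (10, DC, 4430, NRT, 5), (10, DC, 4430, NRT, 6), (10, DC, 4430, NRT, 7), (10, SF, 3640, DEN, 23), (10, SF, 3640, DEN, 27), (10, SF, 3640, DEN, 35), (10, SF, 3640, DEN, 4), (10, SF, 3640, DEN, 5), (10, SF, 3640, DEN, 6), (10, SF, 3640, DEN, 7), (13, NYC, 6940, JFK, 16), (13, NYC, 6940, JFK, 23), (13, NYC, 6940, JFK, 27), (13, SF, 6180, LAX, 16), (13, SF, 6180, LAX, 23), (13, SF, 6180, LAX, 27)}.
Joining (Pilot ⋈ Flight) and Airport on dst yields {(10, BOS, 5850, JFK, 23, 10, SEA), (10, BOS, 5850, JFK, 23, 13, IAD), (10, BOS, 5850, JFK, 27, 10, SEA), (10, BOS, 5850, JFK, 27, 13, IAD), (10, BOS, 5850, JFK, 35, 10, SEA), (10, BOS, 5850, JFK, 35, 13, IAD), (10, BOS, 5850, JFK, 4, 10, SEA), (10, BOS, 5850, JFK, 4, 13, IAD), (10, BOS, 5850, JFK, 5, 10, SEA), (10, BOS, 5850, JFK, 5, 13, IAD), (10, BOS, 5850, JFK, 6, 10, SEA), (10, BOS, 5850, JFK, 6, 13, IAD), (10, BOS, 5850, JFK, 7, 10, SEA), (10, BOS, 5850, JFK, 7, 13, IAD), (10, DC, 4430, NRT, 23, 4, NRT), (10, DC, 4430, NRT, 27, 4, NRT), (10, DC, 4430, NRT, 35, 4, NRT), (10, DC, 4430, NRT, 4, 4, NRT), (10, DC, 4430, NRT, 5, 4, NRT), (10, DC, 4430, NRT, 6, 4, NRT), (10, DC, 4430, NRT, 7, 4, NRT), (10, SF, 3640, DEN, 23, 1, LHR), (10, SF, 3640, DEN, 27, 1, LHR), (10, SF, 3640, DEN, 35, 1, LHR), (10, SF, 3640, DEN, 4, 1, LHR), (10, SF, 3640, DEN, 5, 1, LHR), (10, SF, 3640, DEN, 6, 1, LHR), (10, SF, 3640, DEN, 7, 1, LHR), (13, NYC, 6940, JFK, 16, 10, SEA), (13, NYC, 6940, JFK, 16, 13, IAD), (13, NYC, 6940, JFK, 23, 10, SEA), (13, NYC, 6940, JFK, 23, 13, IAD), (13, NYC, 6940, JFK, 27, 10, SEA), (13, NYC, 6940, JFK, 27, 13, IAD)}.
σ[pid > fno]: keep tuples satisfying pid > fno → {(10, BOS, 5850, JFK, 23, 10, SEA), (10, BOS, 5850, JFK, 23, 13, IAD), (10, BOS, 5850, JFK, 27, 10, SEA), (10, BOS, 5850, JFK, 27, 13, IAD), (10, BOS, 5850, JFK, 35, 10, SEA), (10, BOS, 5850, JFK, 35, 13, IAD), (10, DC, 4430, NRT, 23, 4, NRT), (10, DC, 4430, NRT, 27, 4, NRT), (10, DC, 4430, NRT, 35, 4, NRT), (10, SF, 3640, DEN, 23, 1, LHR), (10, SF, 3640, DEN, 27, 1, LHR), (10, SF, 3640, DEN, 35, 1, LHR), (13, NYC, 6940, JFK, 16, 10, SEA), (13, NYC, 6940, JFK, 16, 13, IAD), (13, NYC, 6940, JFK, 23, 10, SEA), (13, NYC, 6940, JFK, 23, 13, IAD), (13, NYC, 6940, JFK, 27, 10, SEA), (13, NYC, 6940, JFK, 27, 13, IAD)}
Projecting to src, fno, dst, pid, city: {(IAD, 10, JFK, 23, BOS), (IAD, 10, JFK, 27, BOS), (IAD, 10, JFK, 35, BOS), (IAD, 13, JFK, 16, NYC), (IAD, 13, JFK, 23, NYC), (IAD, 13, JFK, 27, NYC), (LHR, 10, DEN, 23, SF), (LHR, 10, DEN, 27, SF), (LHR, 10, DEN, 35, SF), (NRT, 10, NRT, 23, DC), (NRT, 10, NRT, 27, DC), (NRT, 10, NRT, 35, DC), (SEA, 10, JFK, 23, BOS), (SEA, 10, JFK, 27, BOS), (SEA, 10, JFK, 35, BOS), (SEA, 13, JFK, 16, NYC), (SEA, 13, JFK, 23, NYC), (SEA, 13, JFK, 27, NYC)}
σ[dst = NRT]: keep tuples satisfying dst = NRT → {(NRT, 10, NRT, 23, DC), (NRT, 10, NRT, 27, DC), (NRT, 10, NRT, 35, DC)}
Projecting to src, pid, fno: {(NRT, 23, 10), (NRT, 27, 10), (NRT, 35, 10)}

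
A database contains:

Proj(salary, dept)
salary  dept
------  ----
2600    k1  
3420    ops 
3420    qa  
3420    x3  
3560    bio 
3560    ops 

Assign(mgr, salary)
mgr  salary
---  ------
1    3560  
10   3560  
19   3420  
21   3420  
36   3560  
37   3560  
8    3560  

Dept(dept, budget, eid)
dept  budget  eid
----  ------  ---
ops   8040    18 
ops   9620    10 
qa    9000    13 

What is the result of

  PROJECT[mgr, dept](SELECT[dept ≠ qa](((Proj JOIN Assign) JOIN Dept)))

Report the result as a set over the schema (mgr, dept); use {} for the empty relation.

Joining Proj and Assign on salary yields {(3420, ops, 19), (3420, ops, 21), (3420, qa, 19), (3420, qa, 21), (3420, x3, 19), (3420, x3, 21), (3560, bio, 1), (3560, bio, 10), (3560, bio, 36), (3560, bio, 37), (3560, bio, 8), (3560, ops, 1), (3560, ops, 10), (3560, ops, 36), (3560, ops, 37), (3560, ops, 8)}.
Joining (Proj JOIN Assign) and Dept on dept yields {(3420, ops, 19, 8040, 18), (3420, ops, 19, 9620, 10), (3420, ops, 21, 8040, 18), (3420, ops, 21, 9620, 10), (3420, qa, 19, 9000, 13), (3420, qa, 21, 9000, 13), (3560, ops, 1, 8040, 18), (3560, ops, 1, 9620, 10), (3560, ops, 10, 8040, 18), (3560, ops, 10, 9620, 10), (3560, ops, 36, 8040, 18), (3560, ops, 36, 9620, 10), (3560, ops, 37, 8040, 18), (3560, ops, 37, 9620, 10), (3560, ops, 8, 8040, 18), (3560, ops, 8, 9620, 10)}.
Filtering on dept ≠ qa leaves {(3420, ops, 19, 8040, 18), (3420, ops, 19, 9620, 10), (3420, ops, 21, 8040, 18), (3420, ops, 21, 9620, 10), (3560, ops, 1, 8040, 18), (3560, ops, 1, 9620, 10), (3560, ops, 10, 8040, 18), (3560, ops, 10, 9620, 10), (3560, ops, 36, 8040, 18), (3560, ops, 36, 9620, 10), (3560, ops, 37, 8040, 18), (3560, ops, 37, 9620, 10), (3560, ops, 8, 8040, 18), (3560, ops, 8, 9620, 10)}.
π_{mgr, dept} gives {(1, ops), (10, ops), (19, ops), (21, ops), (36, ops), (37, ops), (8, ops)} (7 duplicate(s) eliminated).

{(1, ops), (10, ops), (19, ops), (21, ops), (36, ops), (37, ops), (8, ops)}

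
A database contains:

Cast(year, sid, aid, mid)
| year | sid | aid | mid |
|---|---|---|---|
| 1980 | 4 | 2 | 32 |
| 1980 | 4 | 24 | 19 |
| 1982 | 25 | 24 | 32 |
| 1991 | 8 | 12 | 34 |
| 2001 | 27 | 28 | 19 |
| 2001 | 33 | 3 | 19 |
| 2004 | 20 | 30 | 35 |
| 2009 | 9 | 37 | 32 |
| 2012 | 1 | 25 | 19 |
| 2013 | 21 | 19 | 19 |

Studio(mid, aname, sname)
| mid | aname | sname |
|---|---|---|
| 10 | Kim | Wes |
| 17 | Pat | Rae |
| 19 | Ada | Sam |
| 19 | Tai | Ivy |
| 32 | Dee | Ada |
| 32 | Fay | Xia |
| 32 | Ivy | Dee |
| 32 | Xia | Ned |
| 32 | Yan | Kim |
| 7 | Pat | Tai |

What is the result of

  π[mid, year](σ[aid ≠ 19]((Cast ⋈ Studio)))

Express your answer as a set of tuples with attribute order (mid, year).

{(19, 1980), (19, 2001), (19, 2012), (32, 1980), (32, 1982), (32, 2009)}

Natural join on mid: {(1980, 4, 2, 32, Dee, Ada), (1980, 4, 2, 32, Fay, Xia), (1980, 4, 2, 32, Ivy, Dee), (1980, 4, 2, 32, Xia, Ned), (1980, 4, 2, 32, Yan, Kim), (1980, 4, 24, 19, Ada, Sam), (1980, 4, 24, 19, Tai, Ivy), (1982, 25, 24, 32, Dee, Ada), (1982, 25, 24, 32, Fay, Xia), (1982, 25, 24, 32, Ivy, Dee), (1982, 25, 24, 32, Xia, Ned), (1982, 25, 24, 32, Yan, Kim), (2001, 27, 28, 19, Ada, Sam), (2001, 27, 28, 19, Tai, Ivy), (2001, 33, 3, 19, Ada, Sam), (2001, 33, 3, 19, Tai, Ivy), (2009, 9, 37, 32, Dee, Ada), (2009, 9, 37, 32, Fay, Xia), (2009, 9, 37, 32, Ivy, Dee), (2009, 9, 37, 32, Xia, Ned), (2009, 9, 37, 32, Yan, Kim), (2012, 1, 25, 19, Ada, Sam), (2012, 1, 25, 19, Tai, Ivy), (2013, 21, 19, 19, Ada, Sam), (2013, 21, 19, 19, Tai, Ivy)}
σ[aid ≠ 19]: keep tuples satisfying aid ≠ 19 → {(1980, 4, 2, 32, Dee, Ada), (1980, 4, 2, 32, Fay, Xia), (1980, 4, 2, 32, Ivy, Dee), (1980, 4, 2, 32, Xia, Ned), (1980, 4, 2, 32, Yan, Kim), (1980, 4, 24, 19, Ada, Sam), (1980, 4, 24, 19, Tai, Ivy), (1982, 25, 24, 32, Dee, Ada), (1982, 25, 24, 32, Fay, Xia), (1982, 25, 24, 32, Ivy, Dee), (1982, 25, 24, 32, Xia, Ned), (1982, 25, 24, 32, Yan, Kim), (2001, 27, 28, 19, Ada, Sam), (2001, 27, 28, 19, Tai, Ivy), (2001, 33, 3, 19, Ada, Sam), (2001, 33, 3, 19, Tai, Ivy), (2009, 9, 37, 32, Dee, Ada), (2009, 9, 37, 32, Fay, Xia), (2009, 9, 37, 32, Ivy, Dee), (2009, 9, 37, 32, Xia, Ned), (2009, 9, 37, 32, Yan, Kim), (2012, 1, 25, 19, Ada, Sam), (2012, 1, 25, 19, Tai, Ivy)}
Keep only column(s) mid, year (17 duplicate(s) eliminated): {(19, 1980), (19, 2001), (19, 2012), (32, 1980), (32, 1982), (32, 2009)}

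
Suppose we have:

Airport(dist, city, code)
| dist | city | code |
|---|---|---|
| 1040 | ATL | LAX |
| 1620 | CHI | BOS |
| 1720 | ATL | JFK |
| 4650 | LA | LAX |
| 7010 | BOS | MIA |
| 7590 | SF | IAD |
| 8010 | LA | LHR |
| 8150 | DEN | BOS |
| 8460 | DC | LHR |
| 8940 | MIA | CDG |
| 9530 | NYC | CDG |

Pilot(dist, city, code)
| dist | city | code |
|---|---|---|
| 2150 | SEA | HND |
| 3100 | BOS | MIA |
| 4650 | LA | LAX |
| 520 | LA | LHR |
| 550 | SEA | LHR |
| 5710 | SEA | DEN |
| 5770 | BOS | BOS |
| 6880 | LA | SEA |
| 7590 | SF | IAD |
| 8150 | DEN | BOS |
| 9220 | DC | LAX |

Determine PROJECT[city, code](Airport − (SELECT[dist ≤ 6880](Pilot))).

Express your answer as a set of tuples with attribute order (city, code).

{(ATL, JFK), (ATL, LAX), (BOS, MIA), (CHI, BOS), (DC, LHR), (DEN, BOS), (LA, LHR), (MIA, CDG), (NYC, CDG), (SF, IAD)}

σ[dist ≤ 6880]: keep tuples satisfying dist ≤ 6880 → {(2150, SEA, HND), (3100, BOS, MIA), (4650, LA, LAX), (520, LA, LHR), (550, SEA, LHR), (5710, SEA, DEN), (5770, BOS, BOS), (6880, LA, SEA)}
Set difference of the two operands is {(1040, ATL, LAX), (1620, CHI, BOS), (1720, ATL, JFK), (7010, BOS, MIA), (7590, SF, IAD), (8010, LA, LHR), (8150, DEN, BOS), (8460, DC, LHR), (8940, MIA, CDG), (9530, NYC, CDG)}.
π[city, code]: project onto (city, code) → {(ATL, JFK), (ATL, LAX), (BOS, MIA), (CHI, BOS), (DC, LHR), (DEN, BOS), (LA, LHR), (MIA, CDG), (NYC, CDG), (SF, IAD)}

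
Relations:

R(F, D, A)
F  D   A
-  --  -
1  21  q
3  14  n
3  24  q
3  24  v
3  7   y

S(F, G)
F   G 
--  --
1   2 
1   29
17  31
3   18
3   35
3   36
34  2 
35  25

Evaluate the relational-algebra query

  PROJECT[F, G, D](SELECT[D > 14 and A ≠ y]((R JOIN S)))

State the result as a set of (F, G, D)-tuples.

{(1, 2, 21), (1, 29, 21), (3, 18, 24), (3, 35, 24), (3, 36, 24)}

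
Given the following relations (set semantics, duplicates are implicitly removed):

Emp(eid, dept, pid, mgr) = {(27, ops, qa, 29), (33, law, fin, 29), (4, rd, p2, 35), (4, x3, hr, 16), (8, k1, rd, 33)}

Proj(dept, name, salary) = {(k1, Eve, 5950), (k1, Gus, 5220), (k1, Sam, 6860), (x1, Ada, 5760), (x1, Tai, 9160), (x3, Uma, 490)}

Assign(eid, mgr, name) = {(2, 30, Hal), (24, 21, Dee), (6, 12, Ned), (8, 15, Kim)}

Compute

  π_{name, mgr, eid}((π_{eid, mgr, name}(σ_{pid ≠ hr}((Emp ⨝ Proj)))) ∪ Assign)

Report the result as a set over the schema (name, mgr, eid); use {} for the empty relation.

{(Dee, 21, 24), (Eve, 33, 8), (Gus, 33, 8), (Hal, 30, 2), (Kim, 15, 8), (Ned, 12, 6), (Sam, 33, 8)}

Joining Emp and Proj on dept yields {(4, x3, hr, 16, Uma, 490), (8, k1, rd, 33, Eve, 5950), (8, k1, rd, 33, Gus, 5220), (8, k1, rd, 33, Sam, 6860)}.
Selection pid ≠ hr: {(8, k1, rd, 33, Eve, 5950), (8, k1, rd, 33, Gus, 5220), (8, k1, rd, 33, Sam, 6860)}
Projecting to eid, mgr, name: {(8, 33, Eve), (8, 33, Gus), (8, 33, Sam)}
Set union of the two operands is {(2, 30, Hal), (24, 21, Dee), (6, 12, Ned), (8, 15, Kim), (8, 33, Eve), (8, 33, Gus), (8, 33, Sam)}.
Projecting to name, mgr, eid: {(Dee, 21, 24), (Eve, 33, 8), (Gus, 33, 8), (Hal, 30, 2), (Kim, 15, 8), (Ned, 12, 6), (Sam, 33, 8)}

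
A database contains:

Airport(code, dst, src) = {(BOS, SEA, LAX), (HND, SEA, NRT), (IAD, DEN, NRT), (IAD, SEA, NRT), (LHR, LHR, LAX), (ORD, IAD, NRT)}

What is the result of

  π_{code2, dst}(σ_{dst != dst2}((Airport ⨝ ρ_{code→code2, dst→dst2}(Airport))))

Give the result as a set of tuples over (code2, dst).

{(BOS, LHR), (HND, DEN), (HND, IAD), (IAD, DEN), (IAD, IAD), (IAD, SEA), (LHR, SEA), (ORD, DEN), (ORD, SEA)}

ρ[code→code2, dst→dst2]: schema becomes (code2, dst2, src); tuples unchanged.
Airport ⋈ ρ_{code→code2, dst→dst2}(Airport) (natural join on src): {(BOS, SEA, LAX, BOS, SEA), (BOS, SEA, LAX, LHR, LHR), (HND, SEA, NRT, HND, SEA), (HND, SEA, NRT, IAD, DEN), (HND, SEA, NRT, IAD, SEA), (HND, SEA, NRT, ORD, IAD), (IAD, DEN, NRT, HND, SEA), (IAD, DEN, NRT, IAD, DEN), (IAD, DEN, NRT, IAD, SEA), (IAD, DEN, NRT, ORD, IAD), (IAD, SEA, NRT, HND, SEA), (IAD, SEA, NRT, IAD, DEN), (IAD, SEA, NRT, IAD, SEA), (IAD, SEA, NRT, ORD, IAD), (LHR, LHR, LAX, BOS, SEA), (LHR, LHR, LAX, LHR, LHR), (ORD, IAD, NRT, HND, SEA), (ORD, IAD, NRT, IAD, DEN), (ORD, IAD, NRT, IAD, SEA), (ORD, IAD, NRT, ORD, IAD)}
Filtering on dst != dst2 leaves {(BOS, SEA, LAX, LHR, LHR), (HND, SEA, NRT, IAD, DEN), (HND, SEA, NRT, ORD, IAD), (IAD, DEN, NRT, HND, SEA), (IAD, DEN, NRT, IAD, SEA), (IAD, DEN, NRT, ORD, IAD), (IAD, SEA, NRT, IAD, DEN), (IAD, SEA, NRT, ORD, IAD), (LHR, LHR, LAX, BOS, SEA), (ORD, IAD, NRT, HND, SEA), (ORD, IAD, NRT, IAD, DEN), (ORD, IAD, NRT, IAD, SEA)}.
π[code2, dst]: project onto (code2, dst) (3 duplicate(s) eliminated) → {(BOS, LHR), (HND, DEN), (HND, IAD), (IAD, DEN), (IAD, IAD), (IAD, SEA), (LHR, SEA), (ORD, DEN), (ORD, SEA)}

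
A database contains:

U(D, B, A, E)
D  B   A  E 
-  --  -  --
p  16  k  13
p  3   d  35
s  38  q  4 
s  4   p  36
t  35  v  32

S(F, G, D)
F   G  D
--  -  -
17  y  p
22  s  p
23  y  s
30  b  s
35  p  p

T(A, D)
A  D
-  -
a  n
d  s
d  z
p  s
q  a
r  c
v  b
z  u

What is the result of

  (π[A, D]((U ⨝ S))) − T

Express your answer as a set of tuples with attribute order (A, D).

{(d, p), (k, p), (q, s)}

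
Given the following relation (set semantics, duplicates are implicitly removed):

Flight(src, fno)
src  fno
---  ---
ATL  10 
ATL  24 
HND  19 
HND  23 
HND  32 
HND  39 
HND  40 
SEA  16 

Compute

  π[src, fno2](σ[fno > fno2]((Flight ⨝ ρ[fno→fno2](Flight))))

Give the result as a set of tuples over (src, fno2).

ρ[fno→fno2]: schema becomes (src, fno2); tuples unchanged.
Natural join on src: {(ATL, 10, 10), (ATL, 10, 24), (ATL, 24, 10), (ATL, 24, 24), (HND, 19, 19), (HND, 19, 23), (HND, 19, 32), (HND, 19, 39), (HND, 19, 40), (HND, 23, 19), (HND, 23, 23), (HND, 23, 32), (HND, 23, 39), (HND, 23, 40), (HND, 32, 19), (HND, 32, 23), (HND, 32, 32), (HND, 32, 39), (HND, 32, 40), (HND, 39, 19), (HND, 39, 23), (HND, 39, 32), (HND, 39, 39), (HND, 39, 40), (HND, 40, 19), (HND, 40, 23), (HND, 40, 32), (HND, 40, 39), (HND, 40, 40), (SEA, 16, 16)}
Apply σ_{fno > fno2}; surviving tuples: {(ATL, 24, 10), (HND, 23, 19), (HND, 32, 19), (HND, 32, 23), (HND, 39, 19), (HND, 39, 23), (HND, 39, 32), (HND, 40, 19), (HND, 40, 23), (HND, 40, 32), (HND, 40, 39)}
Projecting to src, fno2 (6 duplicate(s) eliminated): {(ATL, 10), (HND, 19), (HND, 23), (HND, 32), (HND, 39)}

{(ATL, 10), (HND, 19), (HND, 23), (HND, 32), (HND, 39)}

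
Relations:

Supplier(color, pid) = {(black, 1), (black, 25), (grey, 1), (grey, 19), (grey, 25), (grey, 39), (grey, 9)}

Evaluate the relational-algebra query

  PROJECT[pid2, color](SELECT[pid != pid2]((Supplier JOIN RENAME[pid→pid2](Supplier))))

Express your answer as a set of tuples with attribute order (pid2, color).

ρ[pid→pid2]: schema becomes (color, pid2); tuples unchanged.
Natural join on color: {(black, 1, 1), (black, 1, 25), (black, 25, 1), (black, 25, 25), (grey, 1, 1), (grey, 1, 19), (grey, 1, 25), (grey, 1, 39), (grey, 1, 9), (grey, 19, 1), (grey, 19, 19), (grey, 19, 25), (grey, 19, 39), (grey, 19, 9), (grey, 25, 1), (grey, 25, 19), (grey, 25, 25), (grey, 25, 39), (grey, 25, 9), (grey, 39, 1), (grey, 39, 19), (grey, 39, 25), (grey, 39, 39), (grey, 39, 9), (grey, 9, 1), (grey, 9, 19), (grey, 9, 25), (grey, 9, 39), (grey, 9, 9)}
Apply σ_{pid != pid2}; surviving tuples: {(black, 1, 25), (black, 25, 1), (grey, 1, 19), (grey, 1, 25), (grey, 1, 39), (grey, 1, 9), (grey, 19, 1), (grey, 19, 25), (grey, 19, 39), (grey, 19, 9), (grey, 25, 1), (grey, 25, 19), (grey, 25, 39), (grey, 25, 9), (grey, 39, 1), (grey, 39, 19), (grey, 39, 25), (grey, 39, 9), (grey, 9, 1), (grey, 9, 19), (grey, 9, 25), (grey, 9, 39)}
π[pid2, color]: project onto (pid2, color) (15 duplicate(s) eliminated) → {(1, black), (1, grey), (19, grey), (25, black), (25, grey), (39, grey), (9, grey)}

{(1, black), (1, grey), (19, grey), (25, black), (25, grey), (39, grey), (9, grey)}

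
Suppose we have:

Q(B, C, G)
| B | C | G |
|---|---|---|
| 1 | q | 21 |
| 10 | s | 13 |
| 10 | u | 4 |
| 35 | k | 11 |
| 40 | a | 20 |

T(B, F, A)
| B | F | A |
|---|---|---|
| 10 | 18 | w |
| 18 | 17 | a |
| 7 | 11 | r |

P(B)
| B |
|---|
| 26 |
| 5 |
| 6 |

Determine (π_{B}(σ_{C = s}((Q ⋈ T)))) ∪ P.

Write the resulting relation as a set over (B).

{10, 26, 5, 6}

Natural join on B: {(10, s, 13, 18, w), (10, u, 4, 18, w)}
σ[C = s]: keep tuples satisfying C = s → {(10, s, 13, 18, w)}
π_{B} gives {10}.
Set union of the two operands is {10, 26, 5, 6}.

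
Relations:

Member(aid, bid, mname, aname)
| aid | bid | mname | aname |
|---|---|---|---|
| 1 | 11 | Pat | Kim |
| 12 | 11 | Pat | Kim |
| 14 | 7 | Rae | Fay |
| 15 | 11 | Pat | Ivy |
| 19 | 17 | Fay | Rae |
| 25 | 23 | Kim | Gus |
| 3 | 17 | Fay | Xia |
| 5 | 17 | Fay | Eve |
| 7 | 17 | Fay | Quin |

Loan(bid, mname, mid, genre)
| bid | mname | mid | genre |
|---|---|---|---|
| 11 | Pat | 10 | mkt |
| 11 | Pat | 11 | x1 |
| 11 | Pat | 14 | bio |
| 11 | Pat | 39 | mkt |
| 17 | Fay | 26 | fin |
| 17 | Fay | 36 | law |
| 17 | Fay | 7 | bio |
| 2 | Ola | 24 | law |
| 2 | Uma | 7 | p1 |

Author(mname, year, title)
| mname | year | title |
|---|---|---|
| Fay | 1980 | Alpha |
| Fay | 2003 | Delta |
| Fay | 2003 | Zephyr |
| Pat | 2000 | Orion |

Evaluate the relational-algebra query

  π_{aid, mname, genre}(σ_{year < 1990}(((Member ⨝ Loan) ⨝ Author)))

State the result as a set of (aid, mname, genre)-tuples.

Joining Member and Loan on bid, mname yields {(1, 11, Pat, Kim, 10, mkt), (1, 11, Pat, Kim, 11, x1), (1, 11, Pat, Kim, 14, bio), (1, 11, Pat, Kim, 39, mkt), (12, 11, Pat, Kim, 10, mkt), (12, 11, Pat, Kim, 11, x1), (12, 11, Pat, Kim, 14, bio), (12, 11, Pat, Kim, 39, mkt), (15, 11, Pat, Ivy, 10, mkt), (15, 11, Pat, Ivy, 11, x1), (15, 11, Pat, Ivy, 14, bio), (15, 11, Pat, Ivy, 39, mkt), (19, 17, Fay, Rae, 26, fin), (19, 17, Fay, Rae, 36, law), (19, 17, Fay, Rae, 7, bio), (3, 17, Fay, Xia, 26, fin), (3, 17, Fay, Xia, 36, law), (3, 17, Fay, Xia, 7, bio), (5, 17, Fay, Eve, 26, fin), (5, 17, Fay, Eve, 36, law), (5, 17, Fay, Eve, 7, bio), (7, 17, Fay, Quin, 26, fin), (7, 17, Fay, Quin, 36, law), (7, 17, Fay, Quin, 7, bio)}.
Joining (Member ⨝ Loan) and Author on mname yields {(1, 11, Pat, Kim, 10, mkt, 2000, Orion), (1, 11, Pat, Kim, 11, x1, 2000, Orion), (1, 11, Pat, Kim, 14, bio, 2000, Orion), (1, 11, Pat, Kim, 39, mkt, 2000, Orion), (12, 11, Pat, Kim, 10, mkt, 2000, Orion), (12, 11, Pat, Kim, 11, x1, 2000, Orion), (12, 11, Pat, Kim, 14, bio, 2000, Orion), (12, 11, Pat, Kim, 39, mkt, 2000, Orion), (15, 11, Pat, Ivy, 10, mkt, 2000, Orion), (15, 11, Pat, Ivy, 11, x1, 2000, Orion), (15, 11, Pat, Ivy, 14, bio, 2000, Orion), (15, 11, Pat, Ivy, 39, mkt, 2000, Orion), (19, 17, Fay, Rae, 26, fin, 1980, Alpha), (19, 17, Fay, Rae, 26, fin, 2003, Delta), (19, 17, Fay, Rae, 26, fin, 2003, Zephyr), (19, 17, Fay, Rae, 36, law, 1980, Alpha), (19, 17, Fay, Rae, 36, law, 2003, Delta), (19, 17, Fay, Rae, 36, law, 2003, Zephyr), (19, 17, Fay, Rae, 7, bio, 1980, Alpha), (19, 17, Fay, Rae, 7, bio, 2003, Delta), (19, 17, Fay, Rae, 7, bio, 2003, Zephyr), (3, 17, Fay, Xia, 26, fin, 1980, Alpha), (3, 17, Fay, Xia, 26, fin, 2003, Delta), (3, 17, Fay, Xia, 26, fin, 2003, Zephyr), (3, 17, Fay, Xia, 36, law, 1980, Alpha), (3, 17, Fay, Xia, 36, law, 2003, Delta), (3, 17, Fay, Xia, 36, law, 2003, Zephyr), (3, 17, Fay, Xia, 7, bio, 1980, Alpha), (3, 17, Fay, Xia, 7, bio, 2003, Delta), (3, 17, Fay, Xia, 7, bio, 2003, Zephyr), (5, 17, Fay, Eve, 26, fin, 1980, Alpha), (5, 17, Fay, Eve, 26, fin, 2003, Delta), (5, 17, Fay, Eve, 26, fin, 2003, Zephyr), (5, 17, Fay, Eve, 36, law, 1980, Alpha), (5, 17, Fay, Eve, 36, law, 2003, Delta), (5, 17, Fay, Eve, 36, law, 2003, Zephyr), (5, 17, Fay, Eve, 7, bio, 1980, Alpha), (5, 17, Fay, Eve, 7, bio, 2003, Delta), (5, 17, Fay, Eve, 7, bio, 2003, Zephyr), (7, 17, Fay, Quin, 26, fin, 1980, Alpha), (7, 17, Fay, Quin, 26, fin, 2003, Delta), (7, 17, Fay, Quin, 26, fin, 2003, Zephyr), (7, 17, Fay, Quin, 36, law, 1980, Alpha), (7, 17, Fay, Quin, 36, law, 2003, Delta), (7, 17, Fay, Quin, 36, law, 2003, Zephyr), (7, 17, Fay, Quin, 7, bio, 1980, Alpha), (7, 17, Fay, Quin, 7, bio, 2003, Delta), (7, 17, Fay, Quin, 7, bio, 2003, Zephyr)}.
Selection year < 1990: {(19, 17, Fay, Rae, 26, fin, 1980, Alpha), (19, 17, Fay, Rae, 36, law, 1980, Alpha), (19, 17, Fay, Rae, 7, bio, 1980, Alpha), (3, 17, Fay, Xia, 26, fin, 1980, Alpha), (3, 17, Fay, Xia, 36, law, 1980, Alpha), (3, 17, Fay, Xia, 7, bio, 1980, Alpha), (5, 17, Fay, Eve, 26, fin, 1980, Alpha), (5, 17, Fay, Eve, 36, law, 1980, Alpha), (5, 17, Fay, Eve, 7, bio, 1980, Alpha), (7, 17, Fay, Quin, 26, fin, 1980, Alpha), (7, 17, Fay, Quin, 36, law, 1980, Alpha), (7, 17, Fay, Quin, 7, bio, 1980, Alpha)}
Projecting to aid, mname, genre: {(19, Fay, bio), (19, Fay, fin), (19, Fay, law), (3, Fay, bio), (3, Fay, fin), (3, Fay, law), (5, Fay, bio), (5, Fay, fin), (5, Fay, law), (7, Fay, bio), (7, Fay, fin), (7, Fay, law)}

{(19, Fay, bio), (19, Fay, fin), (19, Fay, law), (3, Fay, bio), (3, Fay, fin), (3, Fay, law), (5, Fay, bio), (5, Fay, fin), (5, Fay, law), (7, Fay, bio), (7, Fay, fin), (7, Fay, law)}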